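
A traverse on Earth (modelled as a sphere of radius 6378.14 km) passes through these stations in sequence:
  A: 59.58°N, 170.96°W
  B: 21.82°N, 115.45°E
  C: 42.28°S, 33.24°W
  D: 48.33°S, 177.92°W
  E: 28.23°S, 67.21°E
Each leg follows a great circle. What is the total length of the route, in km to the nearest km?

42068 km

Leg A→B: central angle 1.1003 rad, distance 7017.9 km.
Leg B→C: central angle 2.5624 rad, distance 16343.1 km.
Leg C→D: central angle 1.4694 rad, distance 9372.3 km.
Leg D→E: central angle 1.4636 rad, distance 9335.1 km.
Total: 7017.9 + 16343.1 + 9372.3 + 9335.1 ≈ 42068 km.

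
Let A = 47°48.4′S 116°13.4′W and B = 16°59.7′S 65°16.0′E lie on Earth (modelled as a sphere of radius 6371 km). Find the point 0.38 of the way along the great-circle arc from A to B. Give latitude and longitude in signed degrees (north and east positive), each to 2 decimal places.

Central angle δ = 2.0104 rad. Interpolating on the sphere with fraction f = 0.38:
P = [sin((1−f)δ)·A + sin(fδ)·B] / sin δ = 1.0474·A + 0.7644·B in Cartesian coordinates,
giving P = (-0.0050, 0.0329, -0.9994), i.e. latitude -88.09°, longitude 98.60°.

-88.09°, 98.60°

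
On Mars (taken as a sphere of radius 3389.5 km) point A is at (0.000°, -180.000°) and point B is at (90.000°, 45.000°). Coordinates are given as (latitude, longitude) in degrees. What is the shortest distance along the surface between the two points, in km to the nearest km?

5324 km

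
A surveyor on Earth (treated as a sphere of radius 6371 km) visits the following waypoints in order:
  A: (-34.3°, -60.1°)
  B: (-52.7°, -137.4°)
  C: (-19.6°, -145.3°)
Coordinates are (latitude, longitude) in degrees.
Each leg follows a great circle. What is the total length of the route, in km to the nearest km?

Leg A→B: central angle 0.9784 rad, distance 6233.6 km.
Leg B→C: central angle 0.5876 rad, distance 3743.3 km.
Total: 6233.6 + 3743.3 ≈ 9977 km.

9977 km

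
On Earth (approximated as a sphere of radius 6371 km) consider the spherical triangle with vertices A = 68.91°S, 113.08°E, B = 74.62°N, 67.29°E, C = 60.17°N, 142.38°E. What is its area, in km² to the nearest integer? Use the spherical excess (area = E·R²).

Side lengths (central angles): a = 0.5148, b = 2.2827, c = 2.5554 rad; semiperimeter s = 2.6765.
By l'Huilier's theorem, tan(E/4) = √[tan(s/2) tan((s−a)/2) tan((s−b)/2) tan((s−c)/2)], giving spherical excess E = 1.2001 rad.
Area = E·R² = 1.2001 × (6371)² ≈ 48711029 km².

48711029 km²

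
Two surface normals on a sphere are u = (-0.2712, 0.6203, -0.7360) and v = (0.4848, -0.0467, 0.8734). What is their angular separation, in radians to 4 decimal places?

u·v = -0.8033; |u| = 1.0000, |v| = 1.0000.
cos θ = (u·v)/(|u||v|) = -0.8032, so θ = 2.5035 rad.

2.5035 rad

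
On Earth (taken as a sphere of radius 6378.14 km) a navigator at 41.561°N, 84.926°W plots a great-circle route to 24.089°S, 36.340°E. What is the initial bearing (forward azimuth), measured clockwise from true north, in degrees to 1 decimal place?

Δλ = 121.266° = 2.1165 rad.
y = sin Δλ · cos φ₂ = (0.8548)(0.9129) = 0.7803
x = cos φ₁ sin φ₂ − sin φ₁ cos φ₂ cos Δλ = (0.7482)(-0.4082) − (0.6634)(0.9129)(-0.5190) = 0.0089
θ = atan2(y, x) = 89.34°, so the bearing is 89.3°.

89.3°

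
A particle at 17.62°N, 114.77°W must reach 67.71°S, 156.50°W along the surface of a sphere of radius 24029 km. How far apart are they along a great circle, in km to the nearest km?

37992 km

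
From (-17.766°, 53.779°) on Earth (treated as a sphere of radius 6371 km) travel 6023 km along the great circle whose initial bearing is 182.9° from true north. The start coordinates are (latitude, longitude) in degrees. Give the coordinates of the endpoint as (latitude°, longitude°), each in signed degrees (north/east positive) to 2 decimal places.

Angular distance δ = d/R = 6023/6371 = 0.94538 rad; initial bearing θ = 3.1922 rad.
sin φ₂ = sin φ₁ cos δ + cos φ₁ sin δ cos θ = (-0.3051)(0.5854) + (0.9523)(0.8107)(-0.9987) = -0.9497, so φ₂ = -71.75°.
Δλ = atan2(sin θ sin δ cos φ₁, cos δ − sin φ₁ sin φ₂) = atan2(-0.0391, 0.2957) = -7.526°.
λ₂ = 53.779° − 7.526° = 46.25°.

-71.75°, 46.25°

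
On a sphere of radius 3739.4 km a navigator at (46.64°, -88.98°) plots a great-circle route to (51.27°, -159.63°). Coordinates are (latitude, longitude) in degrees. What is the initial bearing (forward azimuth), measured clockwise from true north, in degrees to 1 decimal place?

Δλ = -70.650° = -1.2331 rad.
y = sin Δλ · cos φ₂ = (-0.9435)(0.6257) = -0.5903
x = cos φ₁ sin φ₂ − sin φ₁ cos φ₂ cos Δλ = (0.6866)(0.7801) − (0.7271)(0.6257)(0.3313) = 0.3849
θ = atan2(y, x) = -56.90°; adding 360° gives 303.1°.

303.1°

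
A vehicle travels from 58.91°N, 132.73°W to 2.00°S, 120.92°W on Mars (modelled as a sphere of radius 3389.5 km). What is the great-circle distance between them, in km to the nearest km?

3646 km

With latitudes φ₁ = 58.910°, φ₂ = -2.000° and longitude difference Δλ = 11.810°:
Haversine: a = sin²(Δφ/2) + cos φ₁ cos φ₂ sin²(Δλ/2) = 0.2569 + (0.5164)(0.9994)(0.0106) = 0.26237.
Central angle c = 2·arcsin(√a) = 1.07554 rad.
Distance = R·c = 3389.5 × 1.0755 ≈ 3646 km.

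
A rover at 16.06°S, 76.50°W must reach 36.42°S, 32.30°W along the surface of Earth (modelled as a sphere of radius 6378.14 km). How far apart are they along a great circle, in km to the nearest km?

4905 km

Let φ₁ = -0.2803 rad, φ₂ = -0.6356 rad, and Δλ = 0.7714 rad.
cos c = sin φ₁ sin φ₂ + cos φ₁ cos φ₂ cos Δλ = (-0.2766)(-0.5937) + (0.9610)(0.8047)(0.7169) = 0.71862,
so c = arccos(0.71862) = 0.76898 rad.
Distance = R·c = 6378.14 × 0.7690 ≈ 4905 km.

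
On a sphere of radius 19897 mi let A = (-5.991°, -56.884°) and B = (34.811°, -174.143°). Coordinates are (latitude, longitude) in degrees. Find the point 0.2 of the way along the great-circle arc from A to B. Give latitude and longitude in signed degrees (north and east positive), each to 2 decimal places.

7.66°, -75.62°

Central angle δ = 2.0193 rad. Interpolating on the sphere with fraction f = 0.2:
P = [sin((1−f)δ)·A + sin(fδ)·B] / sin δ = 1.1086·A + 0.4361·B in Cartesian coordinates,
giving P = (0.2462, -0.9600, 0.1332), i.e. latitude 7.66°, longitude -75.62°.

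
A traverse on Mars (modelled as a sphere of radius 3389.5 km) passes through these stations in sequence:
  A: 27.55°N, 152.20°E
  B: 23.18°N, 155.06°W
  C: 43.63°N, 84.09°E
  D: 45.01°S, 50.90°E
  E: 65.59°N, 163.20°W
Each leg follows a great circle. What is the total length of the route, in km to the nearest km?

22911 km

Leg A→B: central angle 0.8291 rad, distance 2810.4 km.
Leg B→C: central angle 1.6405 rad, distance 5560.3 km.
Leg C→D: central angle 1.6306 rad, distance 5526.9 km.
Leg D→E: central angle 2.6593 rad, distance 9013.8 km.
Total: 2810.4 + 5560.3 + 5526.9 + 9013.8 ≈ 22911 km.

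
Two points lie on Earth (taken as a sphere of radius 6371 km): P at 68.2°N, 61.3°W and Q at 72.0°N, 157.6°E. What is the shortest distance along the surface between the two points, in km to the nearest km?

4166 km

Let φ₁ = 1.1903 rad, φ₂ = 1.2566 rad, and Δλ = -2.4627 rad.
cos c = sin φ₁ sin φ₂ + cos φ₁ cos φ₂ cos Δλ = (0.9285)(0.9511) + (0.3714)(0.3090)(-0.7782) = 0.79373,
so c = arccos(0.79373) = 0.65388 rad.
Distance = R·c = 6371 × 0.6539 ≈ 4166 km.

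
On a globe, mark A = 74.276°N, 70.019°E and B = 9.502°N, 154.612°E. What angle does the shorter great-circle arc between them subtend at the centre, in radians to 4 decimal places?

1.3856 rad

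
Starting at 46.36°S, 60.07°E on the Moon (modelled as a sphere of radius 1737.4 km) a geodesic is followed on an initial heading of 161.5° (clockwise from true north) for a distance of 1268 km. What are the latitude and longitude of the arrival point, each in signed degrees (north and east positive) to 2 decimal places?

Angular distance δ = d/R = 1268/1737.4 = 0.72983 rad; initial bearing θ = 2.8187 rad.
sin φ₂ = sin φ₁ cos δ + cos φ₁ sin δ cos θ = (-0.7237)(0.7453) + (0.6901)(0.6667)(-0.9483) = -0.9757, so φ₂ = -77.35°.
Δλ = atan2(sin θ sin δ cos φ₁, cos δ − sin φ₁ sin φ₂) = atan2(0.1460, 0.0392) = 74.980°.
λ₂ = 60.070° + 74.980° = 135.05°.

-77.35°, 135.05°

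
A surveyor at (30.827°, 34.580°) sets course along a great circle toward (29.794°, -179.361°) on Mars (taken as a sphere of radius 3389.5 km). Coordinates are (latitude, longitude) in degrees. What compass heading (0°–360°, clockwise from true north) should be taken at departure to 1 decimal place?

31.3°

Δλ = 146.059° = 2.5492 rad.
y = sin Δλ · cos φ₂ = (0.5583)(0.8678) = 0.4845
x = cos φ₁ sin φ₂ − sin φ₁ cos φ₂ cos Δλ = (0.8587)(0.4969) − (0.5124)(0.8678)(-0.8296) = 0.7956
θ = atan2(y, x) = 31.34°, so the bearing is 31.3°.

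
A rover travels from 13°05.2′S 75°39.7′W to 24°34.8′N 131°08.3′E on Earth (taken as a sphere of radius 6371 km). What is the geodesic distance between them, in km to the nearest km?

16927 km

In radians: φ₁ = -0.2284, φ₂ = 0.4290, Δλ = -153.200° = -2.6738 rad.
cos c = sin φ₁ sin φ₂ + cos φ₁ cos φ₂ cos Δλ = (-0.2264)(0.4160) + (0.9740)(0.9094)(-0.8926) = -0.88480,
so c = arccos(-0.88480) = 2.65687 rad.
Distance = R·c = 6371 × 2.6569 ≈ 16927 km.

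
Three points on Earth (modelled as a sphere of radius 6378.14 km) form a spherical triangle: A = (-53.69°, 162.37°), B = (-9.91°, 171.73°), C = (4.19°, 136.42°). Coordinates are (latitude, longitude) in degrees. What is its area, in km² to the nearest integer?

11410177 km²

Side lengths (central angles): a = 0.6614, b = 1.0791, c = 0.7753 rad; semiperimeter s = 1.2579.
By l'Huilier's theorem, tan(E/4) = √[tan(s/2) tan((s−a)/2) tan((s−b)/2) tan((s−c)/2)], giving spherical excess E = 0.2805 rad.
Area = E·R² = 0.2805 × (6378.14)² ≈ 11410177 km².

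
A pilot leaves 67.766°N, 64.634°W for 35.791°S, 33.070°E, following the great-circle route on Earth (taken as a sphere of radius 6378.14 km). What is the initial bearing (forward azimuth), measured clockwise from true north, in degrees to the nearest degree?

99°

With φ₁ = 1.1827, φ₂ = -0.6247, Δλ = 1.7053 rad, the forward-azimuth formula gives
θ = atan2( sin Δλ cos φ₂ , cos φ₁ sin φ₂ − sin φ₁ cos φ₂ cos Δλ ) = atan2(0.8038, -0.1206) = 98.54°.
So the initial bearing is 99°.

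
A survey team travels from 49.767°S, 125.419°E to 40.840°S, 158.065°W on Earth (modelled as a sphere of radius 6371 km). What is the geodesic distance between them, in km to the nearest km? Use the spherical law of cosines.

5802 km

Let φ₁ = -0.8686 rad, φ₂ = -0.7128 rad, and Δλ = 1.3355 rad.
cos c = sin φ₁ sin φ₂ + cos φ₁ cos φ₂ cos Δλ = (-0.7634)(-0.6539) + (0.6459)(0.7565)(0.2332) = 0.61318,
so c = arccos(0.61318) = 0.91072 rad.
Distance = R·c = 6371 × 0.9107 ≈ 5802 km.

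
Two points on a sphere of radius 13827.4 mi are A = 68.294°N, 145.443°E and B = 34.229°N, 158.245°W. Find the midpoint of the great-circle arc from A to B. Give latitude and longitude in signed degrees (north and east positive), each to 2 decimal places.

54.17°, -174.85°

The central angle between A and B is δ = 0.8062 rad.
With f = 0.5, the slerp weights are sin((1−f)δ)/sin δ = 0.5436 and sin(fδ)/sin δ = 0.5436.
Weighted sum of the unit vectors: (0.5436)·(-0.3046,0.2098,0.9291) + (0.5436)·(-0.7679,-0.3064,0.5625) = (-0.5830, -0.0525, 0.8108).
Converting back: φ = atan2(z, √(x²+y²)) = 54.17°, λ = atan2(y, x) = -174.85°.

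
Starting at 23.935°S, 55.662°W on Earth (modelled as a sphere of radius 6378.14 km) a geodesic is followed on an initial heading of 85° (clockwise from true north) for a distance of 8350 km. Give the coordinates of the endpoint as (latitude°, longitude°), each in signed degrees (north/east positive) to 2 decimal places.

-1.60°, 18.63°

Angular distance δ = d/R = 8350/6378.14 = 1.30916 rad; initial bearing θ = 1.4835 rad.
sin φ₂ = sin φ₁ cos δ + cos φ₁ sin δ cos θ = (-0.4057)(0.2587) + (0.9140)(0.9660)(0.0872) = -0.0280, so φ₂ = -1.60°.
Δλ = atan2(sin θ sin δ cos φ₁, cos δ − sin φ₁ sin φ₂) = atan2(0.8795, 0.2473) = 74.295°.
λ₂ = -55.662° + 74.295° = 18.63°.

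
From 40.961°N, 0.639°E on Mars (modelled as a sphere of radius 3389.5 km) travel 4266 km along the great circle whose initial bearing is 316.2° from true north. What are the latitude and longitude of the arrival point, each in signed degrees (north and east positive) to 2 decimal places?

46.06°, -107.70°

Angular distance δ = d/R = 4266/3389.5 = 1.25859 rad; initial bearing θ = 5.5187 rad.
sin φ₂ = sin φ₁ cos δ + cos φ₁ sin δ cos θ = (0.6555)(0.3072) + (0.7552)(0.9517)(0.7218) = 0.7200, so φ₂ = 46.06°.
Δλ = atan2(sin θ sin δ cos φ₁, cos δ − sin φ₁ sin φ₂) = atan2(-0.4974, -0.1649) = -108.338°.
λ₂ = 0.639° − 108.338° = -107.70°.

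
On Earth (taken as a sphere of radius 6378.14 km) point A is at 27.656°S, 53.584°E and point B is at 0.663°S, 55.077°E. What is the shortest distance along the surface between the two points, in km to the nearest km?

3009 km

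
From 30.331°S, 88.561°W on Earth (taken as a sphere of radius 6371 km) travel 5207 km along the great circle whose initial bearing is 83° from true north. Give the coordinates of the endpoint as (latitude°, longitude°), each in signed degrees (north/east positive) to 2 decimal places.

Angular distance δ = d/R = 5207/6371 = 0.81730 rad; initial bearing θ = 1.4486 rad.
sin φ₂ = sin φ₁ cos δ + cos φ₁ sin δ cos θ = (-0.5050)(0.6842) + (0.8631)(0.7293)(0.1219) = -0.2688, so φ₂ = -15.59°.
Δλ = atan2(sin θ sin δ cos φ₁, cos δ − sin φ₁ sin φ₂) = atan2(0.6248, 0.5485) = 48.722°.
λ₂ = -88.561° + 48.722° = -39.84°.

-15.59°, -39.84°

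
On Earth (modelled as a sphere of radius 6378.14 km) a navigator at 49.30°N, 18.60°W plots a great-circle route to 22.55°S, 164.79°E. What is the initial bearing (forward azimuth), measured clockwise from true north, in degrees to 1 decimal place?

353.1°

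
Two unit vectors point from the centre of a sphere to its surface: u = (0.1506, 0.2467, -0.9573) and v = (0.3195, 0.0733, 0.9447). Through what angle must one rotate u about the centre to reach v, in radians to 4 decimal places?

2.5648 rad

u·v = -0.8382; |u| = 1.0000, |v| = 1.0000.
cos θ = (u·v)/(|u||v|) = -0.8382, so θ = 2.5648 rad.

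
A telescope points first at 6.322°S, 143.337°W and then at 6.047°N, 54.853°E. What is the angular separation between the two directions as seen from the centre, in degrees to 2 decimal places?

Let φ₁ = -0.1103 rad, φ₂ = 0.1055 rad, and Δλ = -2.8241 rad.
cos c = sin φ₁ sin φ₂ + cos φ₁ cos φ₂ cos Δλ = (-0.1101)(0.1053) + (0.9939)(0.9944)(-0.9500) = -0.95060,
so c = arccos(-0.95060) = 2.82594 rad.
So the angular separation is 161.91°.

161.91°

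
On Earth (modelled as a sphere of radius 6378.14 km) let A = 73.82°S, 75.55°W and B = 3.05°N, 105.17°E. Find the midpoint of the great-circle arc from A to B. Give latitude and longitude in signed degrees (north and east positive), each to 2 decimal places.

-51.56°, 105.45°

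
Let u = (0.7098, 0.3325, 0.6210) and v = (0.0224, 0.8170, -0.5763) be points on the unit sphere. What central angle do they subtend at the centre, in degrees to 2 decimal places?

94.03°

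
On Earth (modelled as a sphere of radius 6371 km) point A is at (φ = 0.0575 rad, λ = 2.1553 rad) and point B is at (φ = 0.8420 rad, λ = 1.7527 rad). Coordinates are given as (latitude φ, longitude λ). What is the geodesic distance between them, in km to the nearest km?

5461 km

With latitudes φ₁ = 3.295°, φ₂ = 48.243° and longitude difference Δλ = -23.067°:
cos c = sin φ₁ sin φ₂ + cos φ₁ cos φ₂ cos Δλ = (0.0575)(0.7460) + (0.9983)(0.6660)(0.9200) = 0.65458,
so c = arccos(0.65458) = 0.85717 rad.
Distance = R·c = 6371 × 0.8572 ≈ 5461 km.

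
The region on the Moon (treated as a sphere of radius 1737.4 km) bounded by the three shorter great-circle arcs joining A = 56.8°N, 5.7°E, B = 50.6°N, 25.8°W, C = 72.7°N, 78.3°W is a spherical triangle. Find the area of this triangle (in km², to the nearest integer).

Side lengths (central angles): a = 0.5497, b = 0.6165, c = 0.3395 rad; semiperimeter s = 0.7528.
By l'Huilier's theorem, tan(E/4) = √[tan(s/2) tan((s−a)/2) tan((s−b)/2) tan((s−c)/2)], giving spherical excess E = 0.0960 rad.
Area = E·R² = 0.0960 × (1737.4)² ≈ 289885 km².

289885 km²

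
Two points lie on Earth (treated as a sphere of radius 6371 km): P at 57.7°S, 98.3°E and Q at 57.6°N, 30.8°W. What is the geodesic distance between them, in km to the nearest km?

17059 km

Let φ₁ = -1.0071 rad, φ₂ = 1.0053 rad, and Δλ = -2.2532 rad.
cos c = sin φ₁ sin φ₂ + cos φ₁ cos φ₂ cos Δλ = (-0.8453)(0.8443) + (0.5344)(0.5358)(-0.6307) = -0.89425,
so c = arccos(-0.89425) = 2.67756 rad.
Distance = R·c = 6371 × 2.6776 ≈ 17059 km.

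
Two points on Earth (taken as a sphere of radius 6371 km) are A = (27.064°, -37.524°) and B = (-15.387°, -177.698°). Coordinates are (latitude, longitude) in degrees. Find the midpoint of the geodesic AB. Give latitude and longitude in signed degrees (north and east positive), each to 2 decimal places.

Central angle δ = 2.4656 rad. Interpolating on the sphere with fraction f = 0.5:
P = [sin((1−f)δ)·A + sin(fδ)·B] / sin δ = 1.5079·A + 1.5079·B in Cartesian coordinates,
giving P = (-0.3877, -0.8763, 0.2860), i.e. latitude 16.62°, longitude -113.87°.

16.62°, -113.87°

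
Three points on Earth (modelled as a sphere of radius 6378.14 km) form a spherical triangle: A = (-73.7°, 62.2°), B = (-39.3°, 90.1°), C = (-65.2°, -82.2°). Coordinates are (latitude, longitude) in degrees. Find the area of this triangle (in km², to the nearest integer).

Side lengths (central angles): a = 1.3147, b = 0.6832, c = 0.6437 rad; semiperimeter s = 1.3208.
By l'Huilier's theorem, tan(E/4) = √[tan(s/2) tan((s−a)/2) tan((s−b)/2) tan((s−c)/2)], giving spherical excess E = 0.0664 rad.
Area = E·R² = 0.0664 × (6378.14)² ≈ 2700417 km².

2700417 km²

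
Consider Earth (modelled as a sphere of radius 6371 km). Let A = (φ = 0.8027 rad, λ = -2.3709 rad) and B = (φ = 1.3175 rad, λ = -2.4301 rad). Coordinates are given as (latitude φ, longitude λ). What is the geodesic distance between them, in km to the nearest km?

3284 km

With latitudes φ₁ = 45.991°, φ₂ = 75.487° and longitude difference Δλ = -3.392°:
cos c = sin φ₁ sin φ₂ + cos φ₁ cos φ₂ cos Δλ = (0.7192)(0.9681) + (0.6948)(0.2506)(0.9982) = 0.87009,
so c = arccos(0.87009) = 0.51542 rad.
Distance = R·c = 6371 × 0.5154 ≈ 3284 km.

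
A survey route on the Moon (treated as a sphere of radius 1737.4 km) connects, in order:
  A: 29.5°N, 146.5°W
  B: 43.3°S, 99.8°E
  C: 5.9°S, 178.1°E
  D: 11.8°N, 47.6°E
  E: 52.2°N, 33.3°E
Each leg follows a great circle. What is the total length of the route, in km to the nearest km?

Leg A→B: central angle 2.2047 rad, distance 3830.5 km.
Leg B→C: central angle 1.3518 rad, distance 2348.5 km.
Leg C→D: central angle 2.2828 rad, distance 3966.2 km.
Leg D→E: central angle 0.7333 rad, distance 1274.1 km.
Total: 3830.5 + 2348.5 + 3966.2 + 1274.1 ≈ 11419 km.

11419 km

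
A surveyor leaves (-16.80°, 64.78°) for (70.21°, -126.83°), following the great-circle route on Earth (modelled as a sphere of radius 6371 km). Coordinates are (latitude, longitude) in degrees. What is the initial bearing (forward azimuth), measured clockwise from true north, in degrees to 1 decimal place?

4.8°

With φ₁ = -0.2932, φ₂ = 1.2254, Δλ = 2.9390 rad, the forward-azimuth formula gives
θ = atan2( sin Δλ cos φ₂ , cos φ₁ sin φ₂ − sin φ₁ cos φ₂ cos Δλ ) = atan2(0.0681, 0.8049) = 4.84°.
So the initial bearing is 4.8°.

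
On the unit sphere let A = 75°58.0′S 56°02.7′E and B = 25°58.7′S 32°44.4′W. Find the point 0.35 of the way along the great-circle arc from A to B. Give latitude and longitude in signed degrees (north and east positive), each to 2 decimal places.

-64.79°, -7.82°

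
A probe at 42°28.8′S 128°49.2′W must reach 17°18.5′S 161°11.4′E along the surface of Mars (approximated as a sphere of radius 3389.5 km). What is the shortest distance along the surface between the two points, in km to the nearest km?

In radians: φ₁ = -0.7414, φ₂ = -0.3021, Δλ = -69.990° = -1.2216 rad.
cos c = sin φ₁ sin φ₂ + cos φ₁ cos φ₂ cos Δλ = (-0.6753)(-0.2975) + (0.7375)(0.9547)(0.3422) = 0.44186,
so c = arccos(0.44186) = 1.11313 rad.
Distance = R·c = 3389.5 × 1.1131 ≈ 3773 km.

3773 km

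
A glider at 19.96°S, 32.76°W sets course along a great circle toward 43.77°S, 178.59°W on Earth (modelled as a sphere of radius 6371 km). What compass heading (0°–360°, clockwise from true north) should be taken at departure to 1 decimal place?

205.4°

Δλ = -145.830° = -2.5452 rad.
y = sin Δλ · cos φ₂ = (-0.5617)(0.7221) = -0.4056
x = cos φ₁ sin φ₂ − sin φ₁ cos φ₂ cos Δλ = (0.9399)(-0.6918) − (-0.3414)(0.7221)(-0.8274) = -0.8542
θ = atan2(y, x) = -154.60°; adding 360° gives 205.4°.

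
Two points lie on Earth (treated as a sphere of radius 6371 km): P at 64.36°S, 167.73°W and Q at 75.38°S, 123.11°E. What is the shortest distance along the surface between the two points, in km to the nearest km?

With latitudes φ₁ = -64.360°, φ₂ = -75.380° and longitude difference Δλ = -69.160°:
cos c = sin φ₁ sin φ₂ + cos φ₁ cos φ₂ cos Δλ = (-0.9015)(-0.9676) + (0.4327)(0.2524)(0.3558) = 0.91120,
so c = arccos(0.91120) = 0.42462 rad.
Distance = R·c = 6371 × 0.4246 ≈ 2705 km.

2705 km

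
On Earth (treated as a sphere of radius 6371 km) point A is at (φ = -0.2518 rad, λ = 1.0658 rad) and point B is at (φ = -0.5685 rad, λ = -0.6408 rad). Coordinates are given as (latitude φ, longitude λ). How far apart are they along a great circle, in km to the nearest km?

9857 km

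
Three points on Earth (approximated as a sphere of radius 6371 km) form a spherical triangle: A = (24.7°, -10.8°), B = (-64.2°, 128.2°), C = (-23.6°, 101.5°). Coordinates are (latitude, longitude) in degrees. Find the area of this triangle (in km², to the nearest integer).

60420072 km²

Side lengths (central angles): a = 0.7717, b = 2.0751, c = 2.3113 rad; semiperimeter s = 2.5790.
By l'Huilier's theorem, tan(E/4) = √[tan(s/2) tan((s−a)/2) tan((s−b)/2) tan((s−c)/2)], giving spherical excess E = 1.4886 rad.
Area = E·R² = 1.4886 × (6371)² ≈ 60420072 km².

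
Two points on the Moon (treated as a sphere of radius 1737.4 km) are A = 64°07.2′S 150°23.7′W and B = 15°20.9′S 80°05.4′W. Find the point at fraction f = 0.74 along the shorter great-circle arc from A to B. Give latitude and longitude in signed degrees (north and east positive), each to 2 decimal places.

Central angle δ = 1.1810 rad. Interpolating on the sphere with fraction f = 0.74:
P = [sin((1−f)δ)·A + sin(fδ)·B] / sin δ = 0.3268·A + 0.8291·B in Cartesian coordinates,
giving P = (0.0136, -0.8580, -0.5134), i.e. latitude -30.89°, longitude -89.09°.

-30.89°, -89.09°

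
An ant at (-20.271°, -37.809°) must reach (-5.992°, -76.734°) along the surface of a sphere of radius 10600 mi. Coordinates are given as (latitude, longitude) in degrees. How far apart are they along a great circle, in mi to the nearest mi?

With latitudes φ₁ = -20.271°, φ₂ = -5.992° and longitude difference Δλ = -38.925°:
Haversine: a = sin²(Δφ/2) + cos φ₁ cos φ₂ sin²(Δλ/2) = 0.0154 + (0.9381)(0.9945)(0.1110) = 0.11902.
Central angle c = 2·arcsin(√a) = 0.70445 rad.
Distance = R·c = 10600 × 0.7045 ≈ 7467 mi.

7467 mi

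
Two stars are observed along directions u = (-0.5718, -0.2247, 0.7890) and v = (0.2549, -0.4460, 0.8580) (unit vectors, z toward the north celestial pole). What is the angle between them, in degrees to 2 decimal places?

u·v = 0.6314; |u| = 1.0000, |v| = 1.0000.
cos θ = (u·v)/(|u||v|) = 0.6314, so θ = 50.85°.

50.85°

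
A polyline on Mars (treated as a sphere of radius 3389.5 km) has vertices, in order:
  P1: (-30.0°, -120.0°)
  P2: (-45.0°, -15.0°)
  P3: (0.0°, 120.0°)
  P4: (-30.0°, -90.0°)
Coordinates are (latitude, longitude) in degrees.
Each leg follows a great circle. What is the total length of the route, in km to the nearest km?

19956 km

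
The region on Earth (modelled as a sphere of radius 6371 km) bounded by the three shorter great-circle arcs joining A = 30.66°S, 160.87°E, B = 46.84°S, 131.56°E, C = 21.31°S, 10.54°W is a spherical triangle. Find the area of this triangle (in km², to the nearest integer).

Side lengths (central angles): a = 1.8109, b = 2.2232, c = 0.4842 rad; semiperimeter s = 2.2591.
By l'Huilier's theorem, tan(E/4) = √[tan(s/2) tan((s−a)/2) tan((s−b)/2) tan((s−c)/2)], giving spherical excess E = 0.4113 rad.
Area = E·R² = 0.4113 × (6371)² ≈ 16694890 km².

16694890 km²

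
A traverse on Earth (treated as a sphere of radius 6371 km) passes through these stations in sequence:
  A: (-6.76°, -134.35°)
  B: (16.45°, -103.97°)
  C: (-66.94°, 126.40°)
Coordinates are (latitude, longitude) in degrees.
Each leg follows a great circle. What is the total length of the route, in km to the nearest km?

17567 km

Leg A→B: central angle 0.6628 rad, distance 4222.5 km.
Leg B→C: central angle 2.0946 rad, distance 13344.6 km.
Total: 4222.5 + 13344.6 ≈ 17567 km.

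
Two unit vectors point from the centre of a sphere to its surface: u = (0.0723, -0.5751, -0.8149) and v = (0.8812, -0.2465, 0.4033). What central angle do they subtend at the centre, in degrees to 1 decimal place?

u·v = -0.1232; |u| = 1.0000, |v| = 1.0000.
cos θ = (u·v)/(|u||v|) = -0.1232, so θ = 97.1°.

97.1°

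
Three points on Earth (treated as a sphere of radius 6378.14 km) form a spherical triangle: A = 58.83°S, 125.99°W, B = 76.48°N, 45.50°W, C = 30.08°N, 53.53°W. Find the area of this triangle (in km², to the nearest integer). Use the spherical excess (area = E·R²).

Side lengths (central angles): a = 0.8126, b = 1.8691, c = 2.5183 rad; semiperimeter s = 2.5999.
By l'Huilier's theorem, tan(E/4) = √[tan(s/2) tan((s−a)/2) tan((s−b)/2) tan((s−c)/2)], giving spherical excess E = 1.0351 rad.
Area = E·R² = 1.0351 × (6378.14)² ≈ 42106559 km².

42106559 km²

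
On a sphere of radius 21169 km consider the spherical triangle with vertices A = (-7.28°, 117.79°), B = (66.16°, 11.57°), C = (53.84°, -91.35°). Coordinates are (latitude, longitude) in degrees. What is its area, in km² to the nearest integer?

Side lengths (central angles): a = 0.8160, b = 2.2313, c = 1.8007 rad; semiperimeter s = 2.4240.
By l'Huilier's theorem, tan(E/4) = √[tan(s/2) tan((s−a)/2) tan((s−b)/2) tan((s−c)/2)], giving spherical excess E = 1.1421 rad.
Area = E·R² = 1.1421 × (21169)² ≈ 511785341 km².

511785341 km²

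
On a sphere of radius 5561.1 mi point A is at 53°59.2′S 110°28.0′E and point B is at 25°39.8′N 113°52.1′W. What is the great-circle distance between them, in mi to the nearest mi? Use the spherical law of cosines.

13281 mi

In radians: φ₁ = -0.9422, φ₂ = 0.4479, Δλ = 135.665° = 2.3678 rad.
cos c = sin φ₁ sin φ₂ + cos φ₁ cos φ₂ cos Δλ = (-0.8089)(0.4331) + (0.5880)(0.9014)(-0.7153) = -0.72938,
so c = arccos(-0.72938) = 2.38822 rad.
Distance = R·c = 5561.1 × 2.3882 ≈ 13281 mi.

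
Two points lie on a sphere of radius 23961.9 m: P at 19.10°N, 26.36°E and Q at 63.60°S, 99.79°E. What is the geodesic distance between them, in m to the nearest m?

41812 m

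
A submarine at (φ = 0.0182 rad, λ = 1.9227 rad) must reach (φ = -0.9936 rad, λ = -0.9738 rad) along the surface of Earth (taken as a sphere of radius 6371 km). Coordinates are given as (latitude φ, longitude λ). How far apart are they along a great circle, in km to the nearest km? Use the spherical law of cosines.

13676 km

In radians: φ₁ = 0.0182, φ₂ = -0.9936, Δλ = -165.957° = -2.8965 rad.
cos c = sin φ₁ sin φ₂ + cos φ₁ cos φ₂ cos Δλ = (0.0182)(-0.8380) + (0.9998)(0.5457)(-0.9701) = -0.54453,
so c = arccos(-0.54453) = 2.14663 rad.
Distance = R·c = 6371 × 2.1466 ≈ 13676 km.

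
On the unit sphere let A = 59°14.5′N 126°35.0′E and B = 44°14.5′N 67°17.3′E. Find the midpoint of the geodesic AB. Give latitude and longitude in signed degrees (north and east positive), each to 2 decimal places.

55.46°, 91.51°

Central angle δ = 0.6655 rad. Interpolating on the sphere with fraction f = 0.5:
P = [sin((1−f)δ)·A + sin(fδ)·B] / sin δ = 0.5290·A + 0.5290·B in Cartesian coordinates,
giving P = (-0.0149, 0.5668, 0.8237), i.e. latitude 55.46°, longitude 91.51°.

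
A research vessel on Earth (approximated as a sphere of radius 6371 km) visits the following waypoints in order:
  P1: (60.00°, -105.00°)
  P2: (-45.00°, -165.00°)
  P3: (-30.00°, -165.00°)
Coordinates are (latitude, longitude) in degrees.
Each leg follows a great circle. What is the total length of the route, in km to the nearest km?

14547 km

Leg P1→P2: central angle 2.0215 rad, distance 12879.0 km.
Leg P2→P3: central angle 0.2618 rad, distance 1667.9 km.
Total: 12879.0 + 1667.9 ≈ 14547 km.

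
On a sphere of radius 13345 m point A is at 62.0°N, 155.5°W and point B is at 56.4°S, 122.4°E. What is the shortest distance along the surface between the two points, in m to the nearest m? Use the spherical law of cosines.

Let φ₁ = 1.0821 rad, φ₂ = -0.9844 rad, and Δλ = -1.4329 rad.
cos c = sin φ₁ sin φ₂ + cos φ₁ cos φ₂ cos Δλ = (0.8829)(-0.8329) + (0.4695)(0.5534)(0.1374) = -0.69972,
so c = arccos(-0.69972) = 2.34580 rad.
Distance = R·c = 13345 × 2.3458 ≈ 31305 m.

31305 m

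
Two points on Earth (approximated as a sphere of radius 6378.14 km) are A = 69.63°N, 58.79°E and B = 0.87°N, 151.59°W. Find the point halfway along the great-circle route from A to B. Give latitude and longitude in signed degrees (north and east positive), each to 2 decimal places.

52.86°, -165.71°

The central angle between A and B is δ = 1.8609 rad.
With f = 0.5, the slerp weights are sin((1−f)δ)/sin δ = 0.8368 and sin(fδ)/sin δ = 0.8368.
Weighted sum of the unit vectors: (0.8368)·(0.1804,0.2977,0.9375) + (0.8368)·(-0.8795,-0.4757,0.0152) = (-0.5850, -0.1490, 0.7972).
Converting back: φ = atan2(z, √(x²+y²)) = 52.86°, λ = atan2(y, x) = -165.71°.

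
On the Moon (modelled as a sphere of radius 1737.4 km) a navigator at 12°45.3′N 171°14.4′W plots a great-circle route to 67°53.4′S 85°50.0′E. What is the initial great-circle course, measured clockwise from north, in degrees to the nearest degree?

With φ₁ = 0.2226, φ₂ = -1.1849, Δλ = -1.7964 rad, the forward-azimuth formula gives
θ = atan2( sin Δλ cos φ₂ , cos φ₁ sin φ₂ − sin φ₁ cos φ₂ cos Δλ ) = atan2(-0.3668, -0.8850) = -157.49°.
Adding 360° brings this into [0°, 360°): 203°.

203°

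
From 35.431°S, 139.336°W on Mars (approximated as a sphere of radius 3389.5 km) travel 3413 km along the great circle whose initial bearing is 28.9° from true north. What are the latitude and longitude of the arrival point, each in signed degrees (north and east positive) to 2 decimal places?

17.04°, -114.04°

Angular distance δ = d/R = 3413/3389.5 = 1.00693 rad; initial bearing θ = 0.5044 rad.
sin φ₂ = sin φ₁ cos δ + cos φ₁ sin δ cos θ = (-0.5797)(0.5345) + (0.8148)(0.8452)(0.8755) = 0.2931, so φ₂ = 17.04°.
Δλ = atan2(sin θ sin δ cos φ₁, cos δ − sin φ₁ sin φ₂) = atan2(0.3328, 0.7044) = 25.292°.
λ₂ = -139.336° + 25.292° = -114.04°.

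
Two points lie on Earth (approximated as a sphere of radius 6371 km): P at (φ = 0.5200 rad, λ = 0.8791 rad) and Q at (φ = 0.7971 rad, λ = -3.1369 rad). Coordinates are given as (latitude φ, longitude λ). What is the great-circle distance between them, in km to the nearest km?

With latitudes φ₁ = 29.794°, φ₂ = 45.670° and longitude difference Δλ = 129.900°:
cos c = sin φ₁ sin φ₂ + cos φ₁ cos φ₂ cos Δλ = (0.4969)(0.7153) + (0.8678)(0.6988)(-0.6415) = -0.03355,
so c = arccos(-0.03355) = 1.60436 rad.
Distance = R·c = 6371 × 1.6044 ≈ 10221 km.

10221 km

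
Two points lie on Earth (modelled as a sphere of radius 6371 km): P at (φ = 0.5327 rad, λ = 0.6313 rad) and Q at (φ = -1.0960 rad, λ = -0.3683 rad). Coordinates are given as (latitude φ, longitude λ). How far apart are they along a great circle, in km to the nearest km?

11544 km

With latitudes φ₁ = 30.521°, φ₂ = -62.796° and longitude difference Δλ = -57.273°:
cos c = sin φ₁ sin φ₂ + cos φ₁ cos φ₂ cos Δλ = (0.5079)(-0.8894) + (0.8614)(0.4572)(0.5406) = -0.23877,
so c = arccos(-0.23877) = 1.81190 rad.
Distance = R·c = 6371 × 1.8119 ≈ 11544 km.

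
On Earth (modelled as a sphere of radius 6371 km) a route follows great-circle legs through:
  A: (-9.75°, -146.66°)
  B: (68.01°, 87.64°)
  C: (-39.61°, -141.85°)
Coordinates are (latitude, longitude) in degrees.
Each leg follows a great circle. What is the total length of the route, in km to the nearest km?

Leg A→B: central angle 1.9524 rad, distance 12438.5 km.
Leg B→C: central angle 2.4632 rad, distance 15692.8 km.
Total: 12438.5 + 15692.8 ≈ 28131 km.

28131 km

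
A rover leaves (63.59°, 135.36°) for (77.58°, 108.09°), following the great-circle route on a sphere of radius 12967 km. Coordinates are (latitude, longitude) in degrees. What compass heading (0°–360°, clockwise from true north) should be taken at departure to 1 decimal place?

339.5°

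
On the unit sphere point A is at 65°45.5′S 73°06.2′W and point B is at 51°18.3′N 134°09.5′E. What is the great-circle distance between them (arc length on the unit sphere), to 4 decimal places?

2.7930

With latitudes φ₁ = -65.758°, φ₂ = 51.305° and longitude difference Δλ = -152.738°:
cos c = sin φ₁ sin φ₂ + cos φ₁ cos φ₂ cos Δλ = (-0.9118)(0.7805) + (0.4106)(0.6252)(-0.8889) = -0.93984,
so c = arccos(-0.93984) = 2.79296 rad.
On the unit sphere the arc length equals the central angle: 2.7930.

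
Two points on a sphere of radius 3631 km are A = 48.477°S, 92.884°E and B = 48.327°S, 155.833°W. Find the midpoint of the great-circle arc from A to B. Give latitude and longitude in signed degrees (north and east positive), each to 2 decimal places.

Central angle δ = 1.1601 rad. Interpolating on the sphere with fraction f = 0.5:
P = [sin((1−f)δ)·A + sin(fδ)·B] / sin δ = 0.5978·A + 0.5978·B in Cartesian coordinates,
giving P = (-0.3826, 0.2331, -0.8941), i.e. latitude -63.39°, longitude 148.65°.

-63.39°, 148.65°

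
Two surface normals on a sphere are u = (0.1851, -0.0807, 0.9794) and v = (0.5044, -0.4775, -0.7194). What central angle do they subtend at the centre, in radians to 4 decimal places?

u·v = -0.5727; |u| = 1.0000, |v| = 1.0000.
cos θ = (u·v)/(|u||v|) = -0.5727, so θ = 2.1806 rad.

2.1806 rad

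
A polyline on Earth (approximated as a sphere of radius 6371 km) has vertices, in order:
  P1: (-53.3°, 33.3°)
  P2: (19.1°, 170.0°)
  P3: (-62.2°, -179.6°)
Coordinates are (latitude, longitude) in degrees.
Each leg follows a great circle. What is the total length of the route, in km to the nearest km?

Leg P1→P2: central angle 2.3095 rad, distance 14714.0 km.
Leg P2→P3: central angle 1.4263 rad, distance 9086.8 km.
Total: 14714.0 + 9086.8 ≈ 23801 km.

23801 km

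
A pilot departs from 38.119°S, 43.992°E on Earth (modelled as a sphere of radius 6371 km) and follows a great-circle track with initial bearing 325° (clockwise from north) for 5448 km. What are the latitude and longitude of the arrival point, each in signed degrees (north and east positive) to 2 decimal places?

4.66°, 18.25°

Angular distance δ = d/R = 5448/6371 = 0.85512 rad; initial bearing θ = 5.6723 rad.
sin φ₂ = sin φ₁ cos δ + cos φ₁ sin δ cos θ = (-0.6173)(0.6561) + (0.7867)(0.7547)(0.8192) = 0.0813, so φ₂ = 4.66°.
Δλ = atan2(sin θ sin δ cos φ₁, cos δ − sin φ₁ sin φ₂) = atan2(-0.3405, 0.7063) = -25.740°.
λ₂ = 43.992° − 25.740° = 18.25°.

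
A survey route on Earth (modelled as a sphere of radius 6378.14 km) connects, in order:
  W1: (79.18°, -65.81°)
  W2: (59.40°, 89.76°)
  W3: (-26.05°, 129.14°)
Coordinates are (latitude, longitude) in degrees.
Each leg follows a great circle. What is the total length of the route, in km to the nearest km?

14703 km

Leg W1→W2: central angle 0.7099 rad, distance 4527.8 km.
Leg W2→W3: central angle 1.5953 rad, distance 10175.1 km.
Total: 4527.8 + 10175.1 ≈ 14703 km.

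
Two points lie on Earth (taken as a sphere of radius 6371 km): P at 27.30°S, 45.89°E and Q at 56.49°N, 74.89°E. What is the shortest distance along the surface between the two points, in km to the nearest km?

With latitudes φ₁ = -27.300°, φ₂ = 56.490° and longitude difference Δλ = 29.000°:
cos c = sin φ₁ sin φ₂ + cos φ₁ cos φ₂ cos Δλ = (-0.4586)(0.8338) + (0.8886)(0.5521)(0.8746) = 0.04666,
so c = arccos(0.04666) = 1.52412 rad.
Distance = R·c = 6371 × 1.5241 ≈ 9710 km.

9710 km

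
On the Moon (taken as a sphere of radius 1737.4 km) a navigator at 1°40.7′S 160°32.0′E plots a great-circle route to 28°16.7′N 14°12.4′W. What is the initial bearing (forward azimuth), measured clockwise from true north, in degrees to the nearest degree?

With φ₁ = -0.0293, φ₂ = 0.4936, Δλ = -3.0498 rad, the forward-azimuth formula gives
θ = atan2( sin Δλ cos φ₂ , cos φ₁ sin φ₂ − sin φ₁ cos φ₂ cos Δλ ) = atan2(-0.0807, 0.4479) = -10.22°.
Adding 360° brings this into [0°, 360°): 350°.

350°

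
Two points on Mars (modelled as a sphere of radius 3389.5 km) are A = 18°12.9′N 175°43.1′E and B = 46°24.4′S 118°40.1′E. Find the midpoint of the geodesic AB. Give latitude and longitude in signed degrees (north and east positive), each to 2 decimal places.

-15.89°, 152.13°

Central angle δ = 1.4406 rad. Interpolating on the sphere with fraction f = 0.5:
P = [sin((1−f)δ)·A + sin(fδ)·B] / sin δ = 0.6652·A + 0.6652·B in Cartesian coordinates,
giving P = (-0.8502, 0.4496, -0.2739), i.e. latitude -15.89°, longitude 152.13°.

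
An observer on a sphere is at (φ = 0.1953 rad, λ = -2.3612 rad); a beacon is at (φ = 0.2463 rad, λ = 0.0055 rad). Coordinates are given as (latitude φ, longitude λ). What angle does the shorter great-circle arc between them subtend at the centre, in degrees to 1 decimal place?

129.2°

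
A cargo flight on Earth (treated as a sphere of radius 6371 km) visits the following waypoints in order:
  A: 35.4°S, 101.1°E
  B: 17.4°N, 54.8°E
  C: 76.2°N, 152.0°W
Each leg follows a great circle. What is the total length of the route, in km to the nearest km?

Leg A→B: central angle 1.1981 rad, distance 7632.9 km.
Leg B→C: central angle 1.4834 rad, distance 9451.0 km.
Total: 7632.9 + 9451.0 ≈ 17084 km.

17084 km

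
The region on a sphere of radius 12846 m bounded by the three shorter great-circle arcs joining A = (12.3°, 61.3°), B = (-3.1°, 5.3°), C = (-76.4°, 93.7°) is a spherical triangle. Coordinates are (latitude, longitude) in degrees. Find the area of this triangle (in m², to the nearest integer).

161720239 m²

Side lengths (central angles): a = 1.5116, b = 1.5839, c = 1.0074 rad; semiperimeter s = 2.0515.
By l'Huilier's theorem, tan(E/4) = √[tan(s/2) tan((s−a)/2) tan((s−b)/2) tan((s−c)/2)], giving spherical excess E = 0.9800 rad.
Area = E·R² = 0.9800 × (12846)² ≈ 161720239 m².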